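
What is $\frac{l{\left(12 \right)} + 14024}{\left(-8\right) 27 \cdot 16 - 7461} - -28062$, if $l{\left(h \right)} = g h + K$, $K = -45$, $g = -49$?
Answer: $\frac{306339463}{10917} \approx 28061.0$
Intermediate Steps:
$l{\left(h \right)} = -45 - 49 h$ ($l{\left(h \right)} = - 49 h - 45 = -45 - 49 h$)
$\frac{l{\left(12 \right)} + 14024}{\left(-8\right) 27 \cdot 16 - 7461} - -28062 = \frac{\left(-45 - 588\right) + 14024}{\left(-8\right) 27 \cdot 16 - 7461} - -28062 = \frac{\left(-45 - 588\right) + 14024}{\left(-216\right) 16 - 7461} + 28062 = \frac{-633 + 14024}{-3456 - 7461} + 28062 = \frac{13391}{-10917} + 28062 = 13391 \left(- \frac{1}{10917}\right) + 28062 = - \frac{13391}{10917} + 28062 = \frac{306339463}{10917}$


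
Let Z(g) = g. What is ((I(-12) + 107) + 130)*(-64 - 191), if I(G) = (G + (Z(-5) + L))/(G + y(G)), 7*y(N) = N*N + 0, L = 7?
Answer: -120275/2 ≈ -60138.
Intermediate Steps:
y(N) = N²/7 (y(N) = (N*N + 0)/7 = (N² + 0)/7 = N²/7)
I(G) = (2 + G)/(G + G²/7) (I(G) = (G + (-5 + 7))/(G + G²/7) = (G + 2)/(G + G²/7) = (2 + G)/(G + G²/7))
((I(-12) + 107) + 130)*(-64 - 191) = ((7*(2 - 12)/(-12*(7 - 12)) + 107) + 130)*(-64 - 191) = ((7*(-1/12)*(-10)/(-5) + 107) + 130)*(-255) = ((7*(-1/12)*(-⅕)*(-10) + 107) + 130)*(-255) = ((-7/6 + 107) + 130)*(-255) = (635/6 + 130)*(-255) = (1415/6)*(-255) = -120275/2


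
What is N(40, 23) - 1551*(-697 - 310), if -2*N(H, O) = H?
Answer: 1561837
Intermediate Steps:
N(H, O) = -H/2
N(40, 23) - 1551*(-697 - 310) = -½*40 - 1551*(-697 - 310) = -20 - 1551*(-1007) = -20 + 1561857 = 1561837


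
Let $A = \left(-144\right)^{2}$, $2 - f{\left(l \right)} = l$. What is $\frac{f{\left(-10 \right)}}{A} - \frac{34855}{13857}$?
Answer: $- \frac{20071861}{7981632} \approx -2.5148$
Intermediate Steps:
$f{\left(l \right)} = 2 - l$
$A = 20736$
$\frac{f{\left(-10 \right)}}{A} - \frac{34855}{13857} = \frac{2 - -10}{20736} - \frac{34855}{13857} = \left(2 + 10\right) \frac{1}{20736} - \frac{34855}{13857} = 12 \cdot \frac{1}{20736} - \frac{34855}{13857} = \frac{1}{1728} - \frac{34855}{13857} = - \frac{20071861}{7981632}$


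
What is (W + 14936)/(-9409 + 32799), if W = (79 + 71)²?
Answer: 18718/11695 ≈ 1.6005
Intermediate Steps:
W = 22500 (W = 150² = 22500)
(W + 14936)/(-9409 + 32799) = (22500 + 14936)/(-9409 + 32799) = 37436/23390 = 37436*(1/23390) = 18718/11695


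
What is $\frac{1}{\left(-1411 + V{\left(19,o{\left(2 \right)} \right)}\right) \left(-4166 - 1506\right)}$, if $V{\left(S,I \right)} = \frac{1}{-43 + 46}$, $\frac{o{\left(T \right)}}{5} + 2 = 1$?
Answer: $\frac{3}{24003904} \approx 1.2498 \cdot 10^{-7}$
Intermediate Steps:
$o{\left(T \right)} = -5$ ($o{\left(T \right)} = -10 + 5 \cdot 1 = -10 + 5 = -5$)
$V{\left(S,I \right)} = \frac{1}{3}$
$\frac{1}{\left(-1411 + V{\left(19,o{\left(2 \right)} \right)}\right) \left(-4166 - 1506\right)} = \frac{1}{\left(-1411 + \frac{1}{3}\right) \left(-4166 - 1506\right)} = \frac{1}{\left(- \frac{4232}{3}\right) \left(-5672\right)} = \frac{1}{\frac{24003904}{3}} = \frac{3}{24003904}$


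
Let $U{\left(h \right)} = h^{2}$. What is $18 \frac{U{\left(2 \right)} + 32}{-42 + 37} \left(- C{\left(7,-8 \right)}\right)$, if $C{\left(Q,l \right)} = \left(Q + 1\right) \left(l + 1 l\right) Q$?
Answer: $- \frac{580608}{5} \approx -1.1612 \cdot 10^{5}$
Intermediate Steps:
$C{\left(Q,l \right)} = 2 Q l \left(1 + Q\right)$ ($C{\left(Q,l \right)} = \left(1 + Q\right) \left(l + l\right) Q = \left(1 + Q\right) 2 l Q = 2 l \left(1 + Q\right) Q = 2 Q l \left(1 + Q\right)$)
$18 \frac{U{\left(2 \right)} + 32}{-42 + 37} \left(- C{\left(7,-8 \right)}\right) = 18 \frac{2^{2} + 32}{-42 + 37} \left(- 2 \cdot 7 \left(-8\right) \left(1 + 7\right)\right) = 18 \frac{4 + 32}{-5} \left(- 2 \cdot 7 \left(-8\right) 8\right) = 18 \cdot 36 \left(- \frac{1}{5}\right) \left(\left(-1\right) \left(-896\right)\right) = 18 \left(- \frac{36}{5}\right) 896 = \left(- \frac{648}{5}\right) 896 = - \frac{580608}{5}$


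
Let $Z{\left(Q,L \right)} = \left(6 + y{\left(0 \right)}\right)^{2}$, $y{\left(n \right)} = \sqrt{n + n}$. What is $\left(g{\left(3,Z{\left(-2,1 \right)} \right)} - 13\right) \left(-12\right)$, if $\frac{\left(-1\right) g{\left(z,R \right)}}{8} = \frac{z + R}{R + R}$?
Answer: $208$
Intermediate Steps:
$y{\left(n \right)} = \sqrt{2} \sqrt{n}$ ($y{\left(n \right)} = \sqrt{2 n} = \sqrt{2} \sqrt{n}$)
$Z{\left(Q,L \right)} = 36$ ($Z{\left(Q,L \right)} = \left(6 + \sqrt{2} \sqrt{0}\right)^{2} = \left(6 + \sqrt{2} \cdot 0\right)^{2} = \left(6 + 0\right)^{2} = 6^{2} = 36$)
$g{\left(z,R \right)} = - \frac{4 \left(R + z\right)}{R}$ ($g{\left(z,R \right)} = - 8 \frac{z + R}{R + R} = - 8 \frac{R + z}{2 R} = - \frac{4 \left(R + z\right)}{R}$)
$\left(g{\left(3,Z{\left(-2,1 \right)} \right)} - 13\right) \left(-12\right) = \left(\left(-4 - \frac{12}{36}\right) - 13\right) \left(-12\right) = \left(\left(-4 - 12 \cdot \frac{1}{36}\right) - 13\right) \left(-12\right) = \left(\left(-4 - \frac{1}{3}\right) - 13\right) \left(-12\right) = \left(- \frac{13}{3} - 13\right) \left(-12\right) = \left(- \frac{52}{3}\right) \left(-12\right) = 208$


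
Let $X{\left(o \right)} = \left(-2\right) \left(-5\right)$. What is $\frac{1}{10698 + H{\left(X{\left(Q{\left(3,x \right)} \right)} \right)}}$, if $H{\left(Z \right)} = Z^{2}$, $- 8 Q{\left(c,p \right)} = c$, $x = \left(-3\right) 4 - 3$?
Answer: $\frac{1}{10798} \approx 9.261 \cdot 10^{-5}$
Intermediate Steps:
$x = -15$ ($x = -12 - 3 = -15$)
$Q{\left(c,p \right)} = - \frac{c}{8}$
$X{\left(o \right)} = 10$
$\frac{1}{10698 + H{\left(X{\left(Q{\left(3,x \right)} \right)} \right)}} = \frac{1}{10698 + 10^{2}} = \frac{1}{10698 + 100} = \frac{1}{10798}$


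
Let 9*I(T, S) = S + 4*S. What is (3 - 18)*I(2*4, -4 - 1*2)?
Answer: 50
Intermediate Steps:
I(T, S) = 5*S/9 (I(T, S) = (S + 4*S)/9 = (5*S)/9 = 5*S/9)
(3 - 18)*I(2*4, -4 - 1*2) = (3 - 18)*(5*(-4 - 1*2)/9) = -25*(-4 - 2)/3 = -25*(-6)/3 = -15*(-10/3) = 50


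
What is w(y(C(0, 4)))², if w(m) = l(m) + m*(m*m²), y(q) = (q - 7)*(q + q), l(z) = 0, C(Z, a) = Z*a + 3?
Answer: 110075314176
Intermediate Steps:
C(Z, a) = 3 + Z*a
y(q) = 2*q*(-7 + q) (y(q) = (-7 + q)*(2*q) = 2*q*(-7 + q))
w(m) = m⁴ (w(m) = 0 + m*(m*m²) = 0 + m*m³ = 0 + m⁴ = m⁴)
w(y(C(0, 4)))² = ((2*(3 + 0*4)*(-7 + (3 + 0*4)))⁴)² = ((2*(3 + 0)*(-7 + (3 + 0)))⁴)² = ((2*3*(-7 + 3))⁴)² = ((2*3*(-4))⁴)² = ((-24)⁴)² = 331776² = 110075314176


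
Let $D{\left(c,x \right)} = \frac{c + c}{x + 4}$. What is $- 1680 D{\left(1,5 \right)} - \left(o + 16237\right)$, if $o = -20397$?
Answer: $\frac{11360}{3} \approx 3786.7$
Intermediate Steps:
$D{\left(c,x \right)} = \frac{2 c}{4 + x}$
$- 1680 D{\left(1,5 \right)} - \left(o + 16237\right) = - 1680 \cdot 2 \cdot 1 \frac{1}{4 + 5} - \left(-20397 + 16237\right) = - 1680 \cdot 2 \cdot 1 \cdot \frac{1}{9} - -4160 = - 1680 \cdot 2 \cdot 1 \cdot \frac{1}{9} + 4160 = \left(-1680\right) \frac{2}{9} + 4160 = - \frac{1120}{3} + 4160 = \frac{11360}{3}$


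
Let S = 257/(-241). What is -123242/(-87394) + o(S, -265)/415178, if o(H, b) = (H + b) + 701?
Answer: 6170248008501/4372229968906 ≈ 1.4112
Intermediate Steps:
S = -257/241 (S = 257*(-1/241) = -257/241 ≈ -1.0664)
o(H, b) = 701 + H + b
-123242/(-87394) + o(S, -265)/415178 = -123242/(-87394) + (701 - 257/241 - 265)/415178 = -123242*(-1/87394) + (104819/241)*(1/415178) = 61621/43697 + 104819/100057898 = 6170248008501/4372229968906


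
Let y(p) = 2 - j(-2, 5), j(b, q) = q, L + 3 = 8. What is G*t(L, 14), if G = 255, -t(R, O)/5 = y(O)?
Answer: 3825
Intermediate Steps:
L = 5 (L = -3 + 8 = 5)
y(p) = -3 (y(p) = 2 - 1*5 = 2 - 5 = -3)
t(R, O) = 15 (t(R, O) = -5*(-3) = 15)
G*t(L, 14) = 255*15 = 3825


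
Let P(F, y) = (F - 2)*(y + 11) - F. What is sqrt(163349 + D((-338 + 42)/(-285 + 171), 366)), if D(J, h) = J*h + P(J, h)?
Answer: sqrt(534530667)/57 ≈ 405.61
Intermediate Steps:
P(F, y) = -F + (-2 + F)*(11 + y) (P(F, y) = (-2 + F)*(11 + y) - F = -F + (-2 + F)*(11 + y))
D(J, h) = -22 - 2*h + 10*J + 2*J*h (D(J, h) = J*h + (-22 - 2*h + 10*J + J*h) = -22 - 2*h + 10*J + 2*J*h)
sqrt(163349 + D((-338 + 42)/(-285 + 171), 366)) = sqrt(163349 + (-22 - 2*366 + 10*((-338 + 42)/(-285 + 171)) + 2*((-338 + 42)/(-285 + 171))*366)) = sqrt(163349 + (-22 - 732 + 10*(-296/(-114)) + 2*(-296/(-114))*366)) = sqrt(163349 + (-22 - 732 + 10*(-296*(-1/114)) + 2*(-296*(-1/114))*366)) = sqrt(163349 + (-22 - 732 + 10*(148/57) + 2*(148/57)*366)) = sqrt(163349 + (-22 - 732 + 1480/57 + 36112/19)) = sqrt(163349 + 66838/57) = sqrt(9377731/57) = sqrt(534530667)/57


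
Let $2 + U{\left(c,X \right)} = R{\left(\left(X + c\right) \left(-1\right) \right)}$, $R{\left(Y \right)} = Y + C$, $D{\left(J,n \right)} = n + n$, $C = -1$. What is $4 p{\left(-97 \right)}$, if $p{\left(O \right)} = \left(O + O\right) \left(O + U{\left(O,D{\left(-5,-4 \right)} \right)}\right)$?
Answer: $-3880$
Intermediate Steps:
$D{\left(J,n \right)} = 2 n$
$R{\left(Y \right)} = -1 + Y$ ($R{\left(Y \right)} = Y - 1 = -1 + Y$)
$U{\left(c,X \right)} = -3 - X - c$ ($U{\left(c,X \right)} = -2 + \left(-1 + \left(X + c\right) \left(-1\right)\right) = -2 - \left(1 + X + c\right) = -3 - X - c$)
$p{\left(O \right)} = 10 O$ ($p{\left(O \right)} = \left(O + O\right) \left(O - \left(3 - 8 + O\right)\right) = 2 O \left(O - \left(-5 + O\right)\right) = 2 O 5 = 10 O$)
$4 p{\left(-97 \right)} = 4 \cdot 10 \left(-97\right) = 4 \left(-970\right) = -3880$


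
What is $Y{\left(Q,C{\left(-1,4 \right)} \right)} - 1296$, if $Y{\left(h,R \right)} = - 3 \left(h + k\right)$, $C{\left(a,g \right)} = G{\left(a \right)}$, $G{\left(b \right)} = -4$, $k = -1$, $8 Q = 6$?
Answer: $- \frac{5181}{4} \approx -1295.3$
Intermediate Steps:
$Q = \frac{3}{4}$ ($Q = \frac{1}{8} \cdot 6 = \frac{3}{4} \approx 0.75$)
$C{\left(a,g \right)} = -4$
$Y{\left(h,R \right)} = 3 - 3 h$ ($Y{\left(h,R \right)} = - 3 \left(h - 1\right) = - 3 \left(-1 + h\right) = 3 - 3 h$)
$Y{\left(Q,C{\left(-1,4 \right)} \right)} - 1296 = \left(3 - \frac{9}{4}\right) - 1296 = \frac{3}{4} - 1296 = - \frac{5181}{4}$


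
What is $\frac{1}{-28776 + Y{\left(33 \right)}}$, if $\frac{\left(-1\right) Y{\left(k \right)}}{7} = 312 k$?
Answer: $- \frac{1}{100848} \approx -9.9159 \cdot 10^{-6}$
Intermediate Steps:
$Y{\left(k \right)} = - 2184 k$ ($Y{\left(k \right)} = - 7 \cdot 312 k = - 2184 k$)
$\frac{1}{-28776 + Y{\left(33 \right)}} = \frac{1}{-28776 - 72072} = \frac{1}{-100848} = - \frac{1}{100848}$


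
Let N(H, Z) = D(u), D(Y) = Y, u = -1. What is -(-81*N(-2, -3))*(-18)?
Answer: 1458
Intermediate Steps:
N(H, Z) = -1
-(-81*N(-2, -3))*(-18) = -(-81*(-1))*(-18) = -81*(-18) = -1*(-1458) = 1458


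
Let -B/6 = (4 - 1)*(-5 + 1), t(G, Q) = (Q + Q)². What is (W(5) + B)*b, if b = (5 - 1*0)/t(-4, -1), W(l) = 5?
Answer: 385/4 ≈ 96.250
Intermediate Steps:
t(G, Q) = 4*Q² (t(G, Q) = (2*Q)² = 4*Q²)
B = 72 (B = -6*(4 - 1)*(-5 + 1) = -18*(-4) = -6*(-12) = 72)
b = 5/4 (b = (5 - 1*0)/((4*(-1)²)) = (5 + 0)/((4*1)) = 5/4 ≈ 1.2500)
(W(5) + B)*b = (5 + 72)*(5/4) = 77*(5/4) = 385/4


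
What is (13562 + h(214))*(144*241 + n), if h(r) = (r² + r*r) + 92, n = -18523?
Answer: 1702985526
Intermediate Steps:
h(r) = 92 + 2*r² (h(r) = (r² + r²) + 92 = 2*r² + 92 = 92 + 2*r²)
(13562 + h(214))*(144*241 + n) = (13562 + (92 + 2*214²))*(144*241 - 18523) = (13562 + (92 + 2*45796))*(34704 - 18523) = (13562 + (92 + 91592))*16181 = (13562 + 91684)*16181 = 105246*16181 = 1702985526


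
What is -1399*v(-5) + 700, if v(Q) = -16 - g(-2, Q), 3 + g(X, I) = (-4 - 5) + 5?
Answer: 13291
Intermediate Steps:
g(X, I) = -7 (g(X, I) = -3 + ((-4 - 5) + 5) = -3 + (-9 + 5) = -3 - 4 = -7)
v(Q) = -9 (v(Q) = -16 - 1*(-7) = -16 + 7 = -9)
-1399*v(-5) + 700 = -1399*(-9) + 700 = 12591 + 700 = 13291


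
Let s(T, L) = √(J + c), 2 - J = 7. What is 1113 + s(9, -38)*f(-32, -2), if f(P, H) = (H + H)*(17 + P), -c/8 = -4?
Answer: 1113 + 180*√3 ≈ 1424.8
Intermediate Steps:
c = 32 (c = -8*(-4) = 32)
J = -5 (J = 2 - 1*7 = 2 - 7 = -5)
f(P, H) = 2*H*(17 + P) (f(P, H) = (2*H)*(17 + P) = 2*H*(17 + P))
s(T, L) = 3*√3 (s(T, L) = √(-5 + 32) = √27 = 3*√3)
1113 + s(9, -38)*f(-32, -2) = 1113 + (3*√3)*(2*(-2)*(17 - 32)) = 1113 + (3*√3)*(2*(-2)*(-15)) = 1113 + (3*√3)*60 = 1113 + 180*√3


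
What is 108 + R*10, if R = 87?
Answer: 978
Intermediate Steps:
108 + R*10 = 108 + 87*10 = 108 + 870 = 978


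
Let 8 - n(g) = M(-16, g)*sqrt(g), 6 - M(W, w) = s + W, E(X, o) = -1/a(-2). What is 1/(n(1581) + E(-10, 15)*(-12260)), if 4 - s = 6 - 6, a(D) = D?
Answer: -3061/18483320 + 9*sqrt(1581)/18483320 ≈ -0.00014625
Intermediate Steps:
s = 4 (s = 4 - (6 - 6) = 4 - 1*0 = 4 + 0 = 4)
E(X, o) = 1/2 (E(X, o) = -1/(-2) = -1*(-1/2) = 1/2)
M(W, w) = 2 - W (M(W, w) = 6 - (4 + W) = 6 + (-4 - W) = 2 - W)
n(g) = 8 - 18*sqrt(g) (n(g) = 8 - (2 - 1*(-16))*sqrt(g) = 8 - (2 + 16)*sqrt(g) = 8 - 18*sqrt(g))
1/(n(1581) + E(-10, 15)*(-12260)) = 1/((8 - 18*sqrt(1581)) + (1/2)*(-12260)) = 1/((8 - 18*sqrt(1581)) - 6130) = 1/(-6122 - 18*sqrt(1581))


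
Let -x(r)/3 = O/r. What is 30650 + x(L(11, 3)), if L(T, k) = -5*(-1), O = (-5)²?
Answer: 30635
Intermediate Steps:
O = 25
L(T, k) = 5
x(r) = -75/r
30650 + x(L(11, 3)) = 30650 - 75/5 = 30650 - 75*⅕ = 30650 - 15 = 30635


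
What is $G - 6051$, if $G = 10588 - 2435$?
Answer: $2102$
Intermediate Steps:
$G = 8153$ ($G = 10588 - 2435 = 8153$)
$G - 6051 = 8153 - 6051 = 2102$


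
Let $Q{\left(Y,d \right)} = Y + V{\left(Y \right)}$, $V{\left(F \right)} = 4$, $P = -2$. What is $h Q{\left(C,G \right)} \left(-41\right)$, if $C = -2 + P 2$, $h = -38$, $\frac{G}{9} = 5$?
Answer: $-3116$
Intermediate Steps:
$G = 45$ ($G = 9 \cdot 5 = 45$)
$C = -6$ ($C = -2 - 4 = -6$)
$Q{\left(Y,d \right)} = 4 + Y$ ($Q{\left(Y,d \right)} = Y + 4 = 4 + Y$)
$h Q{\left(C,G \right)} \left(-41\right) = - 38 \left(4 - 6\right) \left(-41\right) = \left(-38\right) \left(-2\right) \left(-41\right) = 76 \left(-41\right) = -3116$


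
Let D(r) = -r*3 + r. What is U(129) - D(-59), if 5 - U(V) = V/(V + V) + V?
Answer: -485/2 ≈ -242.50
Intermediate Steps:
D(r) = -2*r (D(r) = -3*r + r = -2*r)
U(V) = 9/2 - V (U(V) = 5 - (V/(V + V) + V) = 5 - (V/((2*V)) + V) = 5 - ((1/(2*V))*V + V) = 5 - (1/2 + V) = 5 + (-1/2 - V) = 9/2 - V)
U(129) - D(-59) = (9/2 - 1*129) - (-2)*(-59) = (9/2 - 129) - 1*118 = -249/2 - 118 = -485/2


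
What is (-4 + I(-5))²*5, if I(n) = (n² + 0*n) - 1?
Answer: 2000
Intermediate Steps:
I(n) = -1 + n² (I(n) = (n² + 0) - 1 = n² - 1 = -1 + n²)
(-4 + I(-5))²*5 = (-4 + (-1 + (-5)²))²*5 = (-4 + (-1 + 25))²*5 = (-4 + 24)²*5 = 20²*5 = 400*5 = 2000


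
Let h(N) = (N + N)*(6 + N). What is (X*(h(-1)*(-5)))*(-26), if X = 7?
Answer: -9100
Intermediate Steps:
h(N) = 2*N*(6 + N) (h(N) = (2*N)*(6 + N) = 2*N*(6 + N))
(X*(h(-1)*(-5)))*(-26) = (7*((2*(-1)*(6 - 1))*(-5)))*(-26) = (7*((2*(-1)*5)*(-5)))*(-26) = (7*(-10*(-5)))*(-26) = (7*50)*(-26) = 350*(-26) = -9100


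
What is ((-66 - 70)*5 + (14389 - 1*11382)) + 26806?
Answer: 29133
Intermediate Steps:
((-66 - 70)*5 + (14389 - 1*11382)) + 26806 = (-136*5 + (14389 - 11382)) + 26806 = (-680 + 3007) + 26806 = 2327 + 26806 = 29133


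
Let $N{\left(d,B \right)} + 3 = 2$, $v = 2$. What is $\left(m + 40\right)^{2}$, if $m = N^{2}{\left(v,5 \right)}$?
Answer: $1681$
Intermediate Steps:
$N{\left(d,B \right)} = -1$ ($N{\left(d,B \right)} = -3 + 2 = -1$)
$m = 1$ ($m = \left(-1\right)^{2} = 1$)
$\left(m + 40\right)^{2} = \left(1 + 40\right)^{2} = 41^{2} = 1681$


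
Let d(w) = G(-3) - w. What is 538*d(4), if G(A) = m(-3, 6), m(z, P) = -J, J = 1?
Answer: -2690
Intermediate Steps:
m(z, P) = -1 (m(z, P) = -1*1 = -1)
G(A) = -1
d(w) = -1 - w
538*d(4) = 538*(-1 - 1*4) = 538*(-1 - 4) = 538*(-5) = -2690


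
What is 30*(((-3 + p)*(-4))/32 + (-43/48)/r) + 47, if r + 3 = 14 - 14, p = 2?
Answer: 1433/24 ≈ 59.708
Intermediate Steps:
r = -3 (r = -3 + (14 - 14) = -3 + 0 = -3)
30*(((-3 + p)*(-4))/32 + (-43/48)/r) + 47 = 30*(((-3 + 2)*(-4))/32 - 43/48/(-3)) + 47 = 30*(-1*(-4)*(1/32) - 43*1/48*(-⅓)) + 47 = 30*(4*(1/32) - 43/48*(-⅓)) + 47 = 30*(⅛ + 43/144) + 47 = 30*(61/144) + 47 = 305/24 + 47 = 1433/24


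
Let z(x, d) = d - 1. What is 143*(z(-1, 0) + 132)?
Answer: 18733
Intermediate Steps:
z(x, d) = -1 + d
143*(z(-1, 0) + 132) = 143*((-1 + 0) + 132) = 143*(-1 + 132) = 143*131 = 18733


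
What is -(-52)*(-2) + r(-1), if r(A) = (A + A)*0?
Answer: -104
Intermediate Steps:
r(A) = 0 (r(A) = (2*A)*0 = 0)
-(-52)*(-2) + r(-1) = -(-52)*(-2) + 0 = -13*8 + 0 = -104 + 0 = -104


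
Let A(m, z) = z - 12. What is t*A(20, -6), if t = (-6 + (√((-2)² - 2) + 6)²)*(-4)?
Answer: 2304 + 864*√2 ≈ 3525.9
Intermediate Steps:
A(m, z) = -12 + z
t = 24 - 4*(6 + √2)² (t = (-6 + (√(4 - 2) + 6)²)*(-4) = (-6 + (√2 + 6)²)*(-4) = (-6 + (6 + √2)²)*(-4) = 24 - 4*(6 + √2)² ≈ -195.88)
t*A(20, -6) = (-128 - 48*√2)*(-12 - 6) = (-128 - 48*√2)*(-18) = 2304 + 864*√2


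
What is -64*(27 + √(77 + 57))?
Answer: -1728 - 64*√134 ≈ -2468.9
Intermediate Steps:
-64*(27 + √(77 + 57)) = -64*(27 + √134) = -1728 - 64*√134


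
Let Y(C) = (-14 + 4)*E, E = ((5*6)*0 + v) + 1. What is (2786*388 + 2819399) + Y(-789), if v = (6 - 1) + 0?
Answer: 3900307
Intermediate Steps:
v = 5 (v = 5 + 0 = 5)
E = 6 (E = ((5*6)*0 + 5) + 1 = (30*0 + 5) + 1 = (0 + 5) + 1 = 5 + 1 = 6)
Y(C) = -60 (Y(C) = (-14 + 4)*6 = -10*6 = -60)
(2786*388 + 2819399) + Y(-789) = (2786*388 + 2819399) - 60 = (1080968 + 2819399) - 60 = 3900367 - 60 = 3900307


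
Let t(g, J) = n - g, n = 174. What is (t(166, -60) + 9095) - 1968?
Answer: 7135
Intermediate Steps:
t(g, J) = 174 - g
(t(166, -60) + 9095) - 1968 = ((174 - 1*166) + 9095) - 1968 = ((174 - 166) + 9095) - 1968 = (8 + 9095) - 1968 = 9103 - 1968 = 7135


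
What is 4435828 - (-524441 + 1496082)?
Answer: 3464187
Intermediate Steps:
4435828 - (-524441 + 1496082) = 4435828 - 1*971641 = 4435828 - 971641 = 3464187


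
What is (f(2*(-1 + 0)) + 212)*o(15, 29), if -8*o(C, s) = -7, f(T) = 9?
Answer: 1547/8 ≈ 193.38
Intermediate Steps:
o(C, s) = 7/8 (o(C, s) = -1/8*(-7) = 7/8)
(f(2*(-1 + 0)) + 212)*o(15, 29) = (9 + 212)*(7/8) = 221*(7/8) = 1547/8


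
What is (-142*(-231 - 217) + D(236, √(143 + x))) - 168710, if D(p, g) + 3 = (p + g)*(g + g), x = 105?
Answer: -104601 + 944*√62 ≈ -97168.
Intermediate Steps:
D(p, g) = -3 + 2*g*(g + p) (D(p, g) = -3 + (p + g)*(g + g) = -3 + (g + p)*(2*g) = -3 + 2*g*(g + p))
(-142*(-231 - 217) + D(236, √(143 + x))) - 168710 = (-142*(-231 - 217) + (-3 + 2*(√(143 + 105))² + 2*√(143 + 105)*236)) - 168710 = (-142*(-448) + (-3 + 2*(√248)² + 2*√248*236)) - 168710 = (63616 + (-3 + 2*(2*√62)² + 2*(2*√62)*236)) - 168710 = (63616 + (-3 + 2*248 + 944*√62)) - 168710 = (63616 + (-3 + 496 + 944*√62)) - 168710 = (63616 + (493 + 944*√62)) - 168710 = (64109 + 944*√62) - 168710 = -104601 + 944*√62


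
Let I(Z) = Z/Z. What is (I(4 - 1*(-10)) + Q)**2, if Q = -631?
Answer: 396900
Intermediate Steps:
I(Z) = 1
(I(4 - 1*(-10)) + Q)**2 = (1 - 631)**2 = (-630)**2 = 396900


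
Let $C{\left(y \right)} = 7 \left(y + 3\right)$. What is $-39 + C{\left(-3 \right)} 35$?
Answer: $-39$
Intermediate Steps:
$C{\left(y \right)} = 21 + 7 y$ ($C{\left(y \right)} = 7 \left(3 + y\right) = 21 + 7 y$)
$-39 + C{\left(-3 \right)} 35 = -39 + \left(21 + 7 \left(-3\right)\right) 35 = -39 + \left(21 - 21\right) 35 = -39 + 0 \cdot 35 = -39 + 0 = -39$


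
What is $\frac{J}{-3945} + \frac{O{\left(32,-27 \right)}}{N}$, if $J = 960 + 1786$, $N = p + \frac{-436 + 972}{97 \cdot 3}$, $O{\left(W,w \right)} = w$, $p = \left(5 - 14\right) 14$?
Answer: $- \frac{13643423}{28506570} \approx -0.47861$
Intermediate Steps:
$p = -126$ ($p = \left(-9\right) 14 = -126$)
$N = - \frac{36130}{291}$ ($N = -126 + \frac{-436 + 972}{97 \cdot 3} = -126 + \frac{536}{291} = - \frac{36130}{291} \approx -124.16$)
$J = 2746$
$\frac{J}{-3945} + \frac{O{\left(32,-27 \right)}}{N} = \frac{2746}{-3945} - \frac{27}{- \frac{36130}{291}} = 2746 \left(- \frac{1}{3945}\right) - - \frac{7857}{36130} = - \frac{2746}{3945} + \frac{7857}{36130} = - \frac{13643423}{28506570}$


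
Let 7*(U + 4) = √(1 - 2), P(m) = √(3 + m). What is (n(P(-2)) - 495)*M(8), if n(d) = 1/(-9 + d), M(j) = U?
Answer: 3961/2 - 3961*I/56 ≈ 1980.5 - 70.732*I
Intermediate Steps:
U = -4 + I/7 (U = -4 + √(1 - 2)/7 = -4 + √(-1)/7 = -4 + I/7 ≈ -4.0 + 0.14286*I)
M(j) = -4 + I/7
(n(P(-2)) - 495)*M(8) = (1/(-9 + √(3 - 2)) - 495)*(-4 + I/7) = (1/(-9 + √1) - 495)*(-4 + I/7) = (1/(-9 + 1) - 495)*(-4 + I/7) = (1/(-8) - 495)*(-4 + I/7) = (-⅛ - 495)*(-4 + I/7) = -3961*(-4 + I/7)/8 = 3961/2 - 3961*I/56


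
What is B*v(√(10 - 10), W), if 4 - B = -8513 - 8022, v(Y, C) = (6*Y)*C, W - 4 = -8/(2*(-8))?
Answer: 0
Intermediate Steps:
W = 9/2 (W = 4 - 8/(2*(-8)) = 4 - 8/(-16) = 4 - 8*(-1/16) = 4 + ½ = 9/2 ≈ 4.5000)
v(Y, C) = 6*C*Y
B = 16539 (B = 4 - (-8513 - 8022) = 4 - 1*(-16535) = 4 + 16535 = 16539)
B*v(√(10 - 10), W) = 16539*(6*(9/2)*√(10 - 10)) = 16539*(6*(9/2)*√0) = 16539*(6*(9/2)*0) = 16539*0 = 0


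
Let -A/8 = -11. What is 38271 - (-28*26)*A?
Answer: 102335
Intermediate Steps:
A = 88 (A = -8*(-11) = 88)
38271 - (-28*26)*A = 38271 - (-28*26)*88 = 38271 - (-728)*88 = 38271 - 1*(-64064) = 38271 + 64064 = 102335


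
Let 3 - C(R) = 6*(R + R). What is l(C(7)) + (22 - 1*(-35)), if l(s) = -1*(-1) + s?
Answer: -23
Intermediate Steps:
C(R) = 3 - 12*R (C(R) = 3 - 6*(R + R) = 3 - 6*2*R = 3 - 12*R)
l(s) = 1 + s
l(C(7)) + (22 - 1*(-35)) = (1 + (3 - 12*7)) + (22 - 1*(-35)) = (1 + (3 - 84)) + (22 + 35) = (1 - 81) + 57 = -80 + 57 = -23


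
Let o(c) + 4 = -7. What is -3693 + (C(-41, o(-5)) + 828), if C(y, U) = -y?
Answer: -2824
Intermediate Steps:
o(c) = -11 (o(c) = -4 - 7 = -11)
-3693 + (C(-41, o(-5)) + 828) = -3693 + (-1*(-41) + 828) = -3693 + (41 + 828) = -3693 + 869 = -2824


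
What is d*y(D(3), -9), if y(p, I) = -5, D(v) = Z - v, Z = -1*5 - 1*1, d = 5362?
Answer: -26810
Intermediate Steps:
Z = -6 (Z = -5 - 1 = -6)
D(v) = -6 - v
d*y(D(3), -9) = 5362*(-5) = -26810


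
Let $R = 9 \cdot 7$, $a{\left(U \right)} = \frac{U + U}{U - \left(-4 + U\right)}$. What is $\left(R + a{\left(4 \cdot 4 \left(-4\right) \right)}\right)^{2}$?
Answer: $961$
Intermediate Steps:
$a{\left(U \right)} = \frac{U}{2}$ ($a{\left(U \right)} = \frac{2 U}{4} = 2 U \frac{1}{4} = \frac{U}{2}$)
$R = 63$
$\left(R + a{\left(4 \cdot 4 \left(-4\right) \right)}\right)^{2} = \left(63 + \frac{4 \cdot 4 \left(-4\right)}{2}\right)^{2} = \left(63 + \frac{16 \left(-4\right)}{2}\right)^{2} = \left(63 + \frac{1}{2} \left(-64\right)\right)^{2} = \left(63 - 32\right)^{2} = 31^{2} = 961$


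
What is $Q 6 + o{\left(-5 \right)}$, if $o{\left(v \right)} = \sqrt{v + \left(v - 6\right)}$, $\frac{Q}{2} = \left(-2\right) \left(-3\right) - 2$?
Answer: $48 + 4 i \approx 48.0 + 4.0 i$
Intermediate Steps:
$Q = 8$ ($Q = 2 \left(\left(-2\right) \left(-3\right) - 2\right) = 2 \left(6 - 2\right) = 2 \cdot 4 = 8$)
$o{\left(v \right)} = \sqrt{-6 + 2 v}$ ($o{\left(v \right)} = \sqrt{v + \left(v - 6\right)} = \sqrt{v + \left(-6 + v\right)} = \sqrt{-6 + 2 v}$)
$Q 6 + o{\left(-5 \right)} = 8 \cdot 6 + \sqrt{-6 + 2 \left(-5\right)} = 48 + \sqrt{-6 - 10} = 48 + \sqrt{-16} = 48 + 4 i$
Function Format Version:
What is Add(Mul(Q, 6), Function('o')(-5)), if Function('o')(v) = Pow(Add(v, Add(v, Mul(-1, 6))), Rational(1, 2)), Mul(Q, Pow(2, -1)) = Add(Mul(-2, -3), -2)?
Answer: Add(48, Mul(4, I)) ≈ Add(48.000, Mul(4.0000, I))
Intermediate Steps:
Q = 8 (Q = Mul(2, Add(Mul(-2, -3), -2)) = Mul(2, Add(6, -2)) = Mul(2, 4) = 8)
Function('o')(v) = Pow(Add(-6, Mul(2, v)), Rational(1, 2)) (Function('o')(v) = Pow(Add(v, Add(v, -6)), Rational(1, 2)) = Pow(Add(v, Add(-6, v)), Rational(1, 2)) = Pow(Add(-6, Mul(2, v)), Rational(1, 2)))
Add(Mul(Q, 6), Function('o')(-5)) = Add(Mul(8, 6), Pow(Add(-6, Mul(2, -5)), Rational(1, 2))) = Add(48, Pow(Add(-6, -10), Rational(1, 2))) = Add(48, Pow(-16, Rational(1, 2))) = Add(48, Mul(4, I))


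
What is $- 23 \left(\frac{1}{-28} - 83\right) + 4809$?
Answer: $\frac{188127}{28} \approx 6718.8$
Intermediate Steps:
$- 23 \left(\frac{1}{-28} - 83\right) + 4809 = - 23 \left(- \frac{1}{28} - 83\right) + 4809 = \left(-23\right) \left(- \frac{2325}{28}\right) + 4809 = \frac{53475}{28} + 4809 = \frac{188127}{28}$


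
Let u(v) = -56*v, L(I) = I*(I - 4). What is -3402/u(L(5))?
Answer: 243/20 ≈ 12.150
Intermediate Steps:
L(I) = I*(-4 + I)
-3402/u(L(5)) = -3402*(-1/(280*(-4 + 5))) = -3402/((-280)) = -3402/((-56*5)) = -3402/(-280) = -3402*(-1/280) = 243/20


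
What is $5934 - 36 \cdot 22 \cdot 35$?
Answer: $-21786$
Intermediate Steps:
$5934 - 36 \cdot 22 \cdot 35 = 5934 - 792 \cdot 35 = 5934 - 27720 = -21786$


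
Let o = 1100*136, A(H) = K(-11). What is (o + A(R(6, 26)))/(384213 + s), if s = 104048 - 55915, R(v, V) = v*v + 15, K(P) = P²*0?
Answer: 74800/216173 ≈ 0.34602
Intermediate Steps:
K(P) = 0
R(v, V) = 15 + v² (R(v, V) = v² + 15 = 15 + v²)
A(H) = 0
o = 149600
s = 48133
(o + A(R(6, 26)))/(384213 + s) = (149600 + 0)/(384213 + 48133) = 149600/432346 = 149600*(1/432346) = 74800/216173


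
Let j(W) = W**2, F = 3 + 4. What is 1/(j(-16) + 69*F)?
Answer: 1/739 ≈ 0.0013532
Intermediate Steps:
F = 7
1/(j(-16) + 69*F) = 1/((-16)**2 + 69*7) = 1/(256 + 483) = 1/739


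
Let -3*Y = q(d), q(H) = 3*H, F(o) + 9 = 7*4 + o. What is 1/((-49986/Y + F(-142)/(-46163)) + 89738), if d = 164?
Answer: 3785366/340844936053 ≈ 1.1106e-5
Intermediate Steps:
F(o) = 19 + o (F(o) = -9 + (7*4 + o) = -9 + (28 + o) = 19 + o)
Y = -164 ≈ -164.00
1/((-49986/Y + F(-142)/(-46163)) + 89738) = 1/((-49986/(-164) + (19 - 142)/(-46163)) + 89738) = 1/((-49986*(-1/164) - 123*(-1/46163)) + 89738) = 1/((24993/82 + 123/46163) + 89738) = 1/(1153761945/3785366 + 89738) = 1/(340844936053/3785366) = 3785366/340844936053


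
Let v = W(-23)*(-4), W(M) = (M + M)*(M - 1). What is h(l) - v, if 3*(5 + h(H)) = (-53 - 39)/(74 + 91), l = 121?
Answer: 2183353/495 ≈ 4410.8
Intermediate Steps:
W(M) = 2*M*(-1 + M) (W(M) = (2*M)*(-1 + M) = 2*M*(-1 + M))
h(H) = -2567/495 (h(H) = -5 + ((-53 - 39)/(74 + 91))/3 = -5 + (-92/165)/3 = -5 + (-92*1/165)/3 = -5 + (⅓)*(-92/165) = -5 - 92/495 = -2567/495)
v = -4416 (v = (2*(-23)*(-1 - 23))*(-4) = (2*(-23)*(-24))*(-4) = 1104*(-4) = -4416)
h(l) - v = -2567/495 - 1*(-4416) = -2567/495 + 4416 = 2183353/495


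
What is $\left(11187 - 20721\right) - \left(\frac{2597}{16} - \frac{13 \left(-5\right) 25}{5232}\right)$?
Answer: $- \frac{12683183}{1308} \approx -9696.6$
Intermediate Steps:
$\left(11187 - 20721\right) - \left(\frac{2597}{16} - \frac{13 \left(-5\right) 25}{5232}\right) = -9534 - \left(\frac{2597}{16} - \left(-65\right) 25 \cdot \frac{1}{5232}\right) = -9534 - \frac{212711}{1308} = - \frac{12683183}{1308}$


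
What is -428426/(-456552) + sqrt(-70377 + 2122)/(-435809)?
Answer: 214213/228276 - I*sqrt(68255)/435809 ≈ 0.93839 - 0.00059947*I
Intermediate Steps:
-428426/(-456552) + sqrt(-70377 + 2122)/(-435809) = -428426*(-1/456552) + sqrt(-68255)*(-1/435809) = 214213/228276 + (I*sqrt(68255))*(-1/435809) = 214213/228276 - I*sqrt(68255)/435809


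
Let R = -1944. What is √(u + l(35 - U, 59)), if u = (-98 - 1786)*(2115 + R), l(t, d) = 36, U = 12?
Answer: 12*I*√2237 ≈ 567.56*I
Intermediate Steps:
u = -322164 (u = (-98 - 1786)*(2115 - 1944) = -1884*171 = -322164)
√(u + l(35 - U, 59)) = √(-322164 + 36) = √(-322128) = 12*I*√2237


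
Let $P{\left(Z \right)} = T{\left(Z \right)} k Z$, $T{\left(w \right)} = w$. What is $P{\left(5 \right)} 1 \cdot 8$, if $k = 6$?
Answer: $1200$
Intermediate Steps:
$P{\left(Z \right)} = 6 Z^{2}$ ($P{\left(Z \right)} = Z 6 Z = 6 Z Z = 6 Z^{2}$)
$P{\left(5 \right)} 1 \cdot 8 = 6 \cdot 5^{2} \cdot 1 \cdot 8 = 6 \cdot 25 \cdot 1 \cdot 8 = 150 \cdot 1 \cdot 8 = 150 \cdot 8 = 1200$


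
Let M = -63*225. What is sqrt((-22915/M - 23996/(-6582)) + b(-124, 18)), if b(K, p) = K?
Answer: I*sqrt(14178264441005)/345555 ≈ 10.897*I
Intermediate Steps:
M = -14175
sqrt((-22915/M - 23996/(-6582)) + b(-124, 18)) = sqrt((-22915/(-14175) - 23996/(-6582)) - 124) = sqrt((-22915*(-1/14175) - 23996*(-1/6582)) - 124) = sqrt((4583/2835 + 11998/3291) - 124) = sqrt(16365661/3109995 - 124) = sqrt(-369273719/3109995) = I*sqrt(14178264441005)/345555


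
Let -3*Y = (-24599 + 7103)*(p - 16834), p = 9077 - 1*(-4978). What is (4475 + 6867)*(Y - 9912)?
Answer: -183933667680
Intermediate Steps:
p = 14055 (p = 9077 + 4978 = 14055)
Y = -16207128 (Y = -(-24599 + 7103)*(14055 - 16834)/3 = -(-5832)*(-2779) = -⅓*48621384 = -16207128)
(4475 + 6867)*(Y - 9912) = (4475 + 6867)*(-16207128 - 9912) = 11342*(-16217040) = -183933667680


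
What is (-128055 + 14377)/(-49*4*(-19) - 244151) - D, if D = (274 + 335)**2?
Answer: -89169692509/240427 ≈ -3.7088e+5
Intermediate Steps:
D = 370881 (D = 609**2 = 370881)
(-128055 + 14377)/(-49*4*(-19) - 244151) - D = (-128055 + 14377)/(-49*4*(-19) - 244151) - 1*370881 = -113678/(-196*(-19) - 244151) - 370881 = -113678/(3724 - 244151) - 370881 = -113678/(-240427) - 370881 = -113678*(-1/240427) - 370881 = 113678/240427 - 370881 = -89169692509/240427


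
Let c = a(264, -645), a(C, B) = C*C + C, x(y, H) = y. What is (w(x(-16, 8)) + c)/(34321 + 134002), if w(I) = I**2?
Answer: 70216/168323 ≈ 0.41715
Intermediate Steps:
a(C, B) = C + C**2 (a(C, B) = C**2 + C = C + C**2)
c = 69960 (c = 264*(1 + 264) = 264*265 = 69960)
(w(x(-16, 8)) + c)/(34321 + 134002) = ((-16)**2 + 69960)/(34321 + 134002) = (256 + 69960)/168323 = 70216*(1/168323) = 70216/168323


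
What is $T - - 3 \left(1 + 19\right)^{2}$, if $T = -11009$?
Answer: $-9809$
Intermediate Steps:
$T - - 3 \left(1 + 19\right)^{2} = -11009 - - 3 \left(1 + 19\right)^{2} = -11009 - - 3 \cdot 20^{2} = -11009 - \left(-3\right) 400 = -11009 - -1200 = -11009 + 1200 = -9809$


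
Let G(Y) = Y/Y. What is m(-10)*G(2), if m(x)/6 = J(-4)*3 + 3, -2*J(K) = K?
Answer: 54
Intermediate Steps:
J(K) = -K/2
G(Y) = 1
m(x) = 54 (m(x) = 6*(-½*(-4)*3 + 3) = 6*(2*3 + 3) = 6*(6 + 3) = 6*9 = 54)
m(-10)*G(2) = 54*1 = 54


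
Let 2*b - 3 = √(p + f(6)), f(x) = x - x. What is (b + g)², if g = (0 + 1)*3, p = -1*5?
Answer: (9 + I*√5)²/4 ≈ 19.0 + 10.062*I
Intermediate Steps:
p = -5
g = 3 (g = 1*3 = 3)
f(x) = 0
b = 3/2 + I*√5/2 (b = 3/2 + √(-5 + 0)/2 = 3/2 + √(-5)/2 = 3/2 + (I*√5)/2 = 3/2 + I*√5/2 ≈ 1.5 + 1.118*I)
(b + g)² = ((3/2 + I*√5/2) + 3)² = (9/2 + I*√5/2)²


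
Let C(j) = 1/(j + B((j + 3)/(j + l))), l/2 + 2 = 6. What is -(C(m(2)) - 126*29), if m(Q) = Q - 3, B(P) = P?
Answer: 18277/5 ≈ 3655.4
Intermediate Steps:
l = 8 (l = -4 + 2*6 = -4 + 12 = 8)
m(Q) = -3 + Q
C(j) = 1/(j + (3 + j)/(8 + j)) (C(j) = 1/(j + (j + 3)/(j + 8)) = 1/(j + (3 + j)/(8 + j)))
-(C(m(2)) - 126*29) = -((8 + (-3 + 2))/(3 + (-3 + 2) + (-3 + 2)*(8 + (-3 + 2))) - 126*29) = -((8 - 1)/(3 - 1 - (8 - 1)) - 3654) = -(7/(3 - 1 - 1*7) - 3654) = -(7/(3 - 1 - 7) - 3654) = -(7/(-5) - 3654) = -(-⅕*7 - 3654) = -(-7/5 - 3654) = -1*(-18277/5) = 18277/5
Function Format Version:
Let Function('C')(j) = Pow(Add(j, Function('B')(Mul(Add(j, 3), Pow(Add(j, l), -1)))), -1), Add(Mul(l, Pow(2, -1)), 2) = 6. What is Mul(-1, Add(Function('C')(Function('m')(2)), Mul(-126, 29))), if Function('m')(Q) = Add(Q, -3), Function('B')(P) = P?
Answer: Rational(18277, 5) ≈ 3655.4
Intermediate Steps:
l = 8 (l = Add(-4, Mul(2, 6)) = Add(-4, 12) = 8)
Function('m')(Q) = Add(-3, Q)
Function('C')(j) = Pow(Add(j, Mul(Pow(Add(8, j), -1), Add(3, j))), -1) (Function('C')(j) = Pow(Add(j, Mul(Add(j, 3), Pow(Add(j, 8), -1))), -1) = Pow(Add(j, Mul(Add(3, j), Pow(Add(8, j), -1))), -1) = Pow(Add(j, Mul(Pow(Add(8, j), -1), Add(3, j))), -1))
Mul(-1, Add(Function('C')(Function('m')(2)), Mul(-126, 29))) = Mul(-1, Add(Mul(Pow(Add(3, Add(-3, 2), Mul(Add(-3, 2), Add(8, Add(-3, 2)))), -1), Add(8, Add(-3, 2))), Mul(-126, 29))) = Mul(-1, Add(Mul(Pow(Add(3, -1, Mul(-1, Add(8, -1))), -1), Add(8, -1)), -3654)) = Mul(-1, Add(Mul(Pow(Add(3, -1, Mul(-1, 7)), -1), 7), -3654)) = Mul(-1, Add(Mul(Pow(Add(3, -1, -7), -1), 7), -3654)) = Mul(-1, Add(Mul(Pow(-5, -1), 7), -3654)) = Mul(-1, Add(Mul(Rational(-1, 5), 7), -3654)) = Mul(-1, Add(Rational(-7, 5), -3654)) = Mul(-1, Rational(-18277, 5)) = Rational(18277, 5)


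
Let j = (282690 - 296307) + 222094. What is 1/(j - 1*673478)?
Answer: -1/465001 ≈ -2.1505e-6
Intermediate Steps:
j = 208477 (j = -13617 + 222094 = 208477)
1/(j - 1*673478) = 1/(208477 - 1*673478) = 1/(208477 - 673478) = 1/(-465001) = -1/465001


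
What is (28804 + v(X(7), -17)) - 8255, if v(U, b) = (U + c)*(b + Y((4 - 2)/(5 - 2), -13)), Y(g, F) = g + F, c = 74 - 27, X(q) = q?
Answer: 18965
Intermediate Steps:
c = 47
Y(g, F) = F + g
v(U, b) = (47 + U)*(-37/3 + b) (v(U, b) = (U + 47)*(b + (-13 + (4 - 2)/(5 - 2))) = (47 + U)*(b + (-13 + 2/3)) = (47 + U)*(b - 37/3) = (47 + U)*(-37/3 + b))
(28804 + v(X(7), -17)) - 8255 = (28804 + (-1739/3 + 47*(-17) - 37/3*7 + 7*(-17))) - 8255 = (28804 + (-1739/3 - 799 - 259/3 - 119)) - 8255 = (28804 - 1584) - 8255 = 27220 - 8255 = 18965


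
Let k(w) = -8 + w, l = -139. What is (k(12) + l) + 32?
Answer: -103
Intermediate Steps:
(k(12) + l) + 32 = ((-8 + 12) - 139) + 32 = (4 - 139) + 32 = -135 + 32 = -103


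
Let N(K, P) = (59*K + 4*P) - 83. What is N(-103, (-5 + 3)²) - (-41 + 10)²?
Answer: -7105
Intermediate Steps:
N(K, P) = -83 + 4*P + 59*K (N(K, P) = (4*P + 59*K) - 83 = -83 + 4*P + 59*K)
N(-103, (-5 + 3)²) - (-41 + 10)² = (-83 + 4*(-5 + 3)² + 59*(-103)) - (-41 + 10)² = (-83 + 4*(-2)² - 6077) - 1*(-31)² = (-83 + 4*4 - 6077) - 1*961 = (-83 + 16 - 6077) - 961 = -6144 - 961 = -7105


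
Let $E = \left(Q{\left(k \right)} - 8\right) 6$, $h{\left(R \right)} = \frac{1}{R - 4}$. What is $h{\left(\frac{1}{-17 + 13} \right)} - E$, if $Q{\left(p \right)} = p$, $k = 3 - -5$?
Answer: $- \frac{4}{17} \approx -0.23529$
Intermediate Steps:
$k = 8$ ($k = 3 + 5 = 8$)
$h{\left(R \right)} = \frac{1}{-4 + R}$
$E = 0$ ($E = \left(8 - 8\right) 6 = 0 \cdot 6 = 0$)
$h{\left(\frac{1}{-17 + 13} \right)} - E = \frac{1}{-4 + \frac{1}{-17 + 13}} - 0 = \frac{1}{-4 + \frac{1}{-4}} + 0 = \frac{1}{-4 - \frac{1}{4}} + 0 = \frac{1}{- \frac{17}{4}} + 0 = - \frac{4}{17} + 0 = - \frac{4}{17}$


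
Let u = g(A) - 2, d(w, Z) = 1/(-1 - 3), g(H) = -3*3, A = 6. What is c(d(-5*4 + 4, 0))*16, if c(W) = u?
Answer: -176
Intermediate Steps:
g(H) = -9
d(w, Z) = -1/4 (d(w, Z) = 1/(-4) = -1/4)
u = -11 (u = -9 - 2 = -11)
c(W) = -11
c(d(-5*4 + 4, 0))*16 = -11*16 = -176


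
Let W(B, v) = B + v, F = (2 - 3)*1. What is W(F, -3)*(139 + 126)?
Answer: -1060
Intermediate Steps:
F = -1 (F = -1*1 = -1)
W(F, -3)*(139 + 126) = (-1 - 3)*(139 + 126) = -4*265 = -1060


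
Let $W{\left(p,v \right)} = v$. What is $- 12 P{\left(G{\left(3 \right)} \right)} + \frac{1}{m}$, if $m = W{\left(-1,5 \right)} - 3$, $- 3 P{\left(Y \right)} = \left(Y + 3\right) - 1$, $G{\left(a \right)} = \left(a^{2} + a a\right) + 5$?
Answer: $\frac{201}{2} \approx 100.5$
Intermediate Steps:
$G{\left(a \right)} = 5 + 2 a^{2}$ ($G{\left(a \right)} = \left(a^{2} + a^{2}\right) + 5 = 2 a^{2} + 5 = 5 + 2 a^{2}$)
$P{\left(Y \right)} = - \frac{2}{3} - \frac{Y}{3}$ ($P{\left(Y \right)} = - \frac{\left(Y + 3\right) - 1}{3} = - \frac{\left(3 + Y\right) - 1}{3} = - \frac{2 + Y}{3} = - \frac{2}{3} - \frac{Y}{3}$)
$m = 2$ ($m = 5 - 3 = 2$)
$- 12 P{\left(G{\left(3 \right)} \right)} + \frac{1}{m} = - 12 \left(- \frac{2}{3} - \frac{5 + 2 \cdot 3^{2}}{3}\right) + \frac{1}{2} = - 12 \left(- \frac{2}{3} - \frac{5 + 2 \cdot 9}{3}\right) + \frac{1}{2} = - 12 \left(- \frac{2}{3} - \frac{5 + 18}{3}\right) + \frac{1}{2} = - 12 \left(- \frac{2}{3} - \frac{23}{3}\right) + \frac{1}{2} = \left(-12\right) \left(- \frac{25}{3}\right) + \frac{1}{2} = 100 + \frac{1}{2} = \frac{201}{2}$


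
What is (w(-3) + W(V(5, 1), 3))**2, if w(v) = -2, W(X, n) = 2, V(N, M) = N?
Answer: 0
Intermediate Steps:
(w(-3) + W(V(5, 1), 3))**2 = (-2 + 2)**2 = 0**2 = 0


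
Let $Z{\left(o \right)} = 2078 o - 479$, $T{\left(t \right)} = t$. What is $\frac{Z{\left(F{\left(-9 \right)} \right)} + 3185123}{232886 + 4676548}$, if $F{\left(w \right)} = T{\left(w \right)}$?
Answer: $\frac{527657}{818239} \approx 0.64487$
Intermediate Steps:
$F{\left(w \right)} = w$
$Z{\left(o \right)} = -479 + 2078 o$
$\frac{Z{\left(F{\left(-9 \right)} \right)} + 3185123}{232886 + 4676548} = \frac{\left(-479 + 2078 \left(-9\right)\right) + 3185123}{232886 + 4676548} = \frac{\left(-479 - 18702\right) + 3185123}{4909434} = \left(-19181 + 3185123\right) \frac{1}{4909434} = 3165942 \cdot \frac{1}{4909434} = \frac{527657}{818239}$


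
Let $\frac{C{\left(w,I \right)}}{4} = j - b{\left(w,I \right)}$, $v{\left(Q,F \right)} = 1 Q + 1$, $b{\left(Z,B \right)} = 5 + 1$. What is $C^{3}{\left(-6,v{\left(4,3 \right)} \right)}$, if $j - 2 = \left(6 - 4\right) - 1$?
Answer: $-1728$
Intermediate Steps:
$b{\left(Z,B \right)} = 6$
$j = 3$ ($j = 2 + \left(\left(6 - 4\right) - 1\right) = 2 + \left(2 - 1\right) = 2 + 1 = 3$)
$v{\left(Q,F \right)} = 1 + Q$ ($v{\left(Q,F \right)} = Q + 1 = 1 + Q$)
$C{\left(w,I \right)} = -12$ ($C{\left(w,I \right)} = 4 \left(3 - 6\right) = 4 \left(-3\right) = -12$)
$C^{3}{\left(-6,v{\left(4,3 \right)} \right)} = \left(-12\right)^{3} = -1728$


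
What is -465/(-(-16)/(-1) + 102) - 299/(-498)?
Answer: -51464/10707 ≈ -4.8066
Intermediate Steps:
-465/(-(-16)/(-1) + 102) - 299/(-498) = -465/(-(-16)*(-1) + 102) - 299*(-1/498) = -465/(-4*4 + 102) + 299/498 = -465/(-16 + 102) + 299/498 = -465/86 + 299/498 = -51464/10707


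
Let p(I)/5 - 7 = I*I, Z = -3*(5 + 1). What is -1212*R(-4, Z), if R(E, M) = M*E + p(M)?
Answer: -2093124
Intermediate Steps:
Z = -18 (Z = -3*6 = -18)
p(I) = 35 + 5*I² (p(I) = 35 + 5*(I*I) = 35 + 5*I²)
R(E, M) = 35 + 5*M² + E*M (R(E, M) = M*E + (35 + 5*M²) = E*M + (35 + 5*M²) = 35 + 5*M² + E*M)
-1212*R(-4, Z) = -1212*(35 + 5*(-18)² - 4*(-18)) = -1212*(35 + 5*324 + 72) = -1212*(35 + 1620 + 72) = -1212*1727 = -2093124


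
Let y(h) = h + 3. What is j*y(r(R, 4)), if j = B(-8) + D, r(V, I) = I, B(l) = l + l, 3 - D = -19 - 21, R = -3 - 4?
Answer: 189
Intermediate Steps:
R = -7
D = 43 (D = 3 - (-19 - 21) = 3 - 1*(-40) = 3 + 40 = 43)
B(l) = 2*l
j = 27 (j = 2*(-8) + 43 = -16 + 43 = 27)
y(h) = 3 + h
j*y(r(R, 4)) = 27*(3 + 4) = 27*7 = 189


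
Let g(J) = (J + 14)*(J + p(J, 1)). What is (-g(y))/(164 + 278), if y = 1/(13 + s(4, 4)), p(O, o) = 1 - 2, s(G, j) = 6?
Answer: 2403/79781 ≈ 0.030120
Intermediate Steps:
p(O, o) = -1
y = 1/19 (y = 1/(13 + 6) = 1/19 ≈ 0.052632)
g(J) = (-1 + J)*(14 + J) (g(J) = (J + 14)*(J - 1) = (14 + J)*(-1 + J) = (-1 + J)*(14 + J))
(-g(y))/(164 + 278) = (-(-14 + (1/19)² + 13*(1/19)))/(164 + 278) = -(-14 + 1/361 + 13/19)/442 = -1*(-4806/361)*(1/442) = (4806/361)*(1/442) = 2403/79781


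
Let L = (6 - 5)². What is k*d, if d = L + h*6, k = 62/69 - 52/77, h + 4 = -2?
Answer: -5930/759 ≈ -7.8129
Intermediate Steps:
h = -6 (h = -4 - 2 = -6)
L = 1 (L = 1² = 1)
k = 1186/5313 (k = 62*(1/69) - 52*1/77 = 62/69 - 52/77 = 1186/5313 ≈ 0.22323)
d = -35 (d = 1 - 6*6 = 1 - 36 = -35)
k*d = (1186/5313)*(-35) = -5930/759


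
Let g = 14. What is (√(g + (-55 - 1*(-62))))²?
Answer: 21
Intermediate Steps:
(√(g + (-55 - 1*(-62))))² = (√(14 + (-55 - 1*(-62))))² = (√(14 + (-55 + 62)))² = (√(14 + 7))² = (√21)² = 21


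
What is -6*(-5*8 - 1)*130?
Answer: 31980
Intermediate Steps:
-6*(-5*8 - 1)*130 = -6*(-40 - 1)*130 = -6*(-41)*130 = 246*130 = 31980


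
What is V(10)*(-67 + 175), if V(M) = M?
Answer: 1080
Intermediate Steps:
V(10)*(-67 + 175) = 10*(-67 + 175) = 10*108 = 1080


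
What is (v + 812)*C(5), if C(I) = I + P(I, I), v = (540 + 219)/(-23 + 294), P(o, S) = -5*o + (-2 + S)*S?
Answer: -1104055/271 ≈ -4074.0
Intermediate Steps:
P(o, S) = -5*o + S*(-2 + S)
v = 759/271 ≈ 2.8007
C(I) = I**2 - 6*I (C(I) = I + (I**2 - 5*I - 2*I) = I + (I**2 - 7*I) = I**2 - 6*I)
(v + 812)*C(5) = (759/271 + 812)*(5*(-6 + 5)) = 220811*(5*(-1))/271 = (220811/271)*(-5) = -1104055/271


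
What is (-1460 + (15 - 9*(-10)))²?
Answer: 1836025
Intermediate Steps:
(-1460 + (15 - 9*(-10)))² = (-1460 + (15 + 90))² = (-1460 + 105)² = (-1355)² = 1836025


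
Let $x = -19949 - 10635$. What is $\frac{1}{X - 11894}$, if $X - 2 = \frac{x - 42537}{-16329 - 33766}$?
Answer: $- \frac{50095}{595656619} \approx -8.4101 \cdot 10^{-5}$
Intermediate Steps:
$x = -30584$
$X = \frac{173311}{50095}$ ($X = 2 + \frac{-30584 - 42537}{-16329 - 33766} = 2 - \frac{73121}{-50095} = 2 - - \frac{73121}{50095} = 2 + \frac{73121}{50095} = \frac{173311}{50095} \approx 3.4596$)
$\frac{1}{X - 11894} = \frac{1}{\frac{173311}{50095} - 11894} = \frac{1}{- \frac{595656619}{50095}} = - \frac{50095}{595656619}$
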